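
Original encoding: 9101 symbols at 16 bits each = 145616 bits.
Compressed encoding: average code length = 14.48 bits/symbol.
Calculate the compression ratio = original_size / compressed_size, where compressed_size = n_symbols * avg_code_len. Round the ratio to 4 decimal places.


original_size = n_symbols * orig_bits = 9101 * 16 = 145616 bits
compressed_size = n_symbols * avg_code_len = 9101 * 14.48 = 131782.48 bits
ratio = original_size / compressed_size = 145616 / 131782.48 = 1.105

Compression ratio = 1.105


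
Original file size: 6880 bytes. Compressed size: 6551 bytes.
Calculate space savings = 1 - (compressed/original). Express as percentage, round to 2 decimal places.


ratio = compressed/original = 6551/6880 = 0.95218
savings = 1 - ratio = 1 - 0.95218 = 0.04782
as a percentage: 0.04782 * 100 = 4.78%

Space savings = 1 - 6551/6880 = 4.78%


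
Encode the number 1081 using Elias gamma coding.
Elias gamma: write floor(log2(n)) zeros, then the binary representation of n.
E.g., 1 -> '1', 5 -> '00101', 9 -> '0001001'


num_bits = floor(log2(1081)) + 1 = 11
leading_zeros = num_bits - 1 = 10
binary(1081) = 10000111001

Elias gamma(1081) = '0000000000' + '10000111001' = 000000000010000111001 (21 bits)


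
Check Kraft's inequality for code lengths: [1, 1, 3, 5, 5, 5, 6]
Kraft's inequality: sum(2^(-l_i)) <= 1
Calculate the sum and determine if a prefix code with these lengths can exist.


Sum = 2^(-1) + 2^(-1) + 2^(-3) + 2^(-5) + 2^(-5) + 2^(-5) + 2^(-6)
    = 0.5 + 0.5 + 0.125 + 0.03125 + 0.03125 + 0.03125 + 0.015625
    = 79/64 = 1.234375
Since 1.234375 > 1, Kraft's inequality is NOT satisfied.
A prefix code with these lengths CANNOT exist.

Kraft sum = 1.234375. Not satisfied.


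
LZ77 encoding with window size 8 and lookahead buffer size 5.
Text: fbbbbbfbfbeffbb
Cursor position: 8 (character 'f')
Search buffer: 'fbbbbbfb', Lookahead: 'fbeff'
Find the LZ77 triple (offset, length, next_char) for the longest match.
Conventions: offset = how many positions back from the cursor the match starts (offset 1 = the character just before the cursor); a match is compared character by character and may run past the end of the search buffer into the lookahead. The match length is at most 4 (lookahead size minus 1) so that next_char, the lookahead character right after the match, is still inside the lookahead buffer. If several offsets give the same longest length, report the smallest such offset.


Try each offset into the search buffer:
  offset=1 (pos 7, char 'b'): match length 0
  offset=2 (pos 6, char 'f'): match length 2
  offset=3 (pos 5, char 'b'): match length 0
  offset=4 (pos 4, char 'b'): match length 0
  offset=5 (pos 3, char 'b'): match length 0
  offset=6 (pos 2, char 'b'): match length 0
  offset=7 (pos 1, char 'b'): match length 0
  offset=8 (pos 0, char 'f'): match length 2
Longest match has length 2, found at offsets 2, 8; take the smallest, offset 2.
next_char = character at position 8 + 2 = 10 -> 'e'

Best match: offset=2, length=2 (matching 'fb' starting at position 6)
LZ77 triple: (2, 2, 'e')


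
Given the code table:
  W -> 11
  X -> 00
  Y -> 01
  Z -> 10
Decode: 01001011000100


Decoding:
01 -> Y
00 -> X
10 -> Z
11 -> W
00 -> X
01 -> Y
00 -> X


Result: YXZWXYX


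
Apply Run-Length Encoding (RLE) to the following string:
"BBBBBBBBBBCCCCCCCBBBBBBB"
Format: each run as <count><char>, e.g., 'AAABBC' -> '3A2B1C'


Scanning runs left to right:
  i=0: run of 'B' x 10 -> '10B'
  i=10: run of 'C' x 7 -> '7C'
  i=17: run of 'B' x 7 -> '7B'

RLE = 10B7C7B


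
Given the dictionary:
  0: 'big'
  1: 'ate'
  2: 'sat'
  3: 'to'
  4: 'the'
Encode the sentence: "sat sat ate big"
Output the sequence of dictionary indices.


Look up each word in the dictionary:
  'sat' -> 2
  'sat' -> 2
  'ate' -> 1
  'big' -> 0

Encoded: [2, 2, 1, 0]


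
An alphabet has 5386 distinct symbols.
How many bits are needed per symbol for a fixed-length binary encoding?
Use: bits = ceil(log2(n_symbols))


log2(5386) = 12.395
Bracket: 2^12 = 4096 < 5386 <= 2^13 = 8192
So ceil(log2(5386)) = 13

bits = ceil(log2(5386)) = ceil(12.395) = 13 bits


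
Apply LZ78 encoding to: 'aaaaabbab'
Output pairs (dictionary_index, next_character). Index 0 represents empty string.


LZ78 encoding steps:
Dictionary: {0: ''}
Step 1: w='' (idx 0), next='a' -> output (0, 'a'), add 'a' as idx 1
Step 2: w='a' (idx 1), next='a' -> output (1, 'a'), add 'aa' as idx 2
Step 3: w='aa' (idx 2), next='b' -> output (2, 'b'), add 'aab' as idx 3
Step 4: w='' (idx 0), next='b' -> output (0, 'b'), add 'b' as idx 4
Step 5: w='a' (idx 1), next='b' -> output (1, 'b'), add 'ab' as idx 5


Encoded: [(0, 'a'), (1, 'a'), (2, 'b'), (0, 'b'), (1, 'b')]


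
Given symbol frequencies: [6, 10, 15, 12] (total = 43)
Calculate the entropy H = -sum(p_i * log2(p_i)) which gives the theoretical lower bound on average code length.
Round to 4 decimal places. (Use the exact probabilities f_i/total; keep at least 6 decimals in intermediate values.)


Per-symbol terms -p_i * log2(p_i) with p_i = f_i/43:
  p = 6/43 = 0.139535: log2(p) = -2.841302, -p*log2(p) = 0.396461
  p = 10/43 = 0.232558: log2(p) = -2.104337, -p*log2(p) = 0.489381
  p = 15/43 = 0.348837: log2(p) = -1.519374, -p*log2(p) = 0.530014
  p = 12/43 = 0.279070: log2(p) = -1.841302, -p*log2(p) = 0.513852
H = 0.396461 + 0.489381 + 0.530014 + 0.513852 = 1.929708

H = 1.9297 bits/symbol


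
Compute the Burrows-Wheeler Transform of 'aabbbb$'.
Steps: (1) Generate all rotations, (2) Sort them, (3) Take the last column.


Rotations (sorted):
  0: $aabbbb -> last char: b
  1: aabbbb$ -> last char: $
  2: abbbb$a -> last char: a
  3: b$aabbb -> last char: b
  4: bb$aabb -> last char: b
  5: bbb$aab -> last char: b
  6: bbbb$aa -> last char: a


BWT = b$abbba


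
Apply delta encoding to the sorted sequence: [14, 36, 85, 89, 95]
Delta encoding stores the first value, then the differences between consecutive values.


First value: 14
Deltas:
  36 - 14 = 22
  85 - 36 = 49
  89 - 85 = 4
  95 - 89 = 6


Delta encoded: [14, 22, 49, 4, 6]


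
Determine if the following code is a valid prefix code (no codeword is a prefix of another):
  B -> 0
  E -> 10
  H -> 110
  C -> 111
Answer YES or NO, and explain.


Checking each pair (does one codeword prefix another?):
  B='0' vs E='10': no prefix
  B='0' vs H='110': no prefix
  B='0' vs C='111': no prefix
  E='10' vs B='0': no prefix
  E='10' vs H='110': no prefix
  E='10' vs C='111': no prefix
  H='110' vs B='0': no prefix
  H='110' vs E='10': no prefix
  H='110' vs C='111': no prefix
  C='111' vs B='0': no prefix
  C='111' vs E='10': no prefix
  C='111' vs H='110': no prefix
No violation found over all pairs.

YES -- this is a valid prefix code. No codeword is a prefix of any other codeword.


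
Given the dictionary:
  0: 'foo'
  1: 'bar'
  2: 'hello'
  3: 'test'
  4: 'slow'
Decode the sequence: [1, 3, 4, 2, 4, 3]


Look up each index in the dictionary:
  1 -> 'bar'
  3 -> 'test'
  4 -> 'slow'
  2 -> 'hello'
  4 -> 'slow'
  3 -> 'test'

Decoded: "bar test slow hello slow test"


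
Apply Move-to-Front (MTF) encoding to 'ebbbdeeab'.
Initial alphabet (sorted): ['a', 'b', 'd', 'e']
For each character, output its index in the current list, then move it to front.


MTF encoding:
'e': index 3 in ['a', 'b', 'd', 'e'] -> ['e', 'a', 'b', 'd']
'b': index 2 in ['e', 'a', 'b', 'd'] -> ['b', 'e', 'a', 'd']
'b': index 0 in ['b', 'e', 'a', 'd'] -> ['b', 'e', 'a', 'd']
'b': index 0 in ['b', 'e', 'a', 'd'] -> ['b', 'e', 'a', 'd']
'd': index 3 in ['b', 'e', 'a', 'd'] -> ['d', 'b', 'e', 'a']
'e': index 2 in ['d', 'b', 'e', 'a'] -> ['e', 'd', 'b', 'a']
'e': index 0 in ['e', 'd', 'b', 'a'] -> ['e', 'd', 'b', 'a']
'a': index 3 in ['e', 'd', 'b', 'a'] -> ['a', 'e', 'd', 'b']
'b': index 3 in ['a', 'e', 'd', 'b'] -> ['b', 'a', 'e', 'd']


Output: [3, 2, 0, 0, 3, 2, 0, 3, 3]


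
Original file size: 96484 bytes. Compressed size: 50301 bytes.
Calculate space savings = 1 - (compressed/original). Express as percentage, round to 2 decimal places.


ratio = compressed/original = 50301/96484 = 0.52134
savings = 1 - ratio = 1 - 0.52134 = 0.47866
as a percentage: 0.47866 * 100 = 47.87%

Space savings = 1 - 50301/96484 = 47.87%


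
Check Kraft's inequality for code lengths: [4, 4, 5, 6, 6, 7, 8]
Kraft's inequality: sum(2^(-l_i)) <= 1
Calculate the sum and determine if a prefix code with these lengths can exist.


Sum = 2^(-4) + 2^(-4) + 2^(-5) + 2^(-6) + 2^(-6) + 2^(-7) + 2^(-8)
    = 0.0625 + 0.0625 + 0.03125 + 0.015625 + 0.015625 + 0.0078125 + 0.00390625
    = 51/256 = 0.19921875
Since 0.19921875 <= 1, Kraft's inequality IS satisfied.
A prefix code with these lengths CAN exist.

Kraft sum = 0.19921875. Satisfied.


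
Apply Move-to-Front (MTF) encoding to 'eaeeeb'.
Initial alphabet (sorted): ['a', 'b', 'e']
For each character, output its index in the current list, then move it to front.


MTF encoding:
'e': index 2 in ['a', 'b', 'e'] -> ['e', 'a', 'b']
'a': index 1 in ['e', 'a', 'b'] -> ['a', 'e', 'b']
'e': index 1 in ['a', 'e', 'b'] -> ['e', 'a', 'b']
'e': index 0 in ['e', 'a', 'b'] -> ['e', 'a', 'b']
'e': index 0 in ['e', 'a', 'b'] -> ['e', 'a', 'b']
'b': index 2 in ['e', 'a', 'b'] -> ['b', 'e', 'a']


Output: [2, 1, 1, 0, 0, 2]


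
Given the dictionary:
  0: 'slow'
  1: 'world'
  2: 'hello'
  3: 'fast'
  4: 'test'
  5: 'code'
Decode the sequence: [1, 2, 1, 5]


Look up each index in the dictionary:
  1 -> 'world'
  2 -> 'hello'
  1 -> 'world'
  5 -> 'code'

Decoded: "world hello world code"


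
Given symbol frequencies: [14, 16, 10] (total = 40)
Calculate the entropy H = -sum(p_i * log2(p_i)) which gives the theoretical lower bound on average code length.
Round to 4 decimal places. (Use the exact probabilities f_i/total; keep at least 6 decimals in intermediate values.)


Per-symbol terms -p_i * log2(p_i) with p_i = f_i/40:
  p = 14/40 = 0.350000: log2(p) = -1.514573, -p*log2(p) = 0.530101
  p = 16/40 = 0.400000: log2(p) = -1.321928, -p*log2(p) = 0.528771
  p = 10/40 = 0.250000: log2(p) = -2.000000, -p*log2(p) = 0.500000
H = 0.530101 + 0.528771 + 0.500000 = 1.558872

H = 1.5589 bits/symbol


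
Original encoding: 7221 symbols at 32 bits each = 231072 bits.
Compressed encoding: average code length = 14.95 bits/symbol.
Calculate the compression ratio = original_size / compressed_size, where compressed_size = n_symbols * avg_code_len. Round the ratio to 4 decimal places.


original_size = n_symbols * orig_bits = 7221 * 32 = 231072 bits
compressed_size = n_symbols * avg_code_len = 7221 * 14.95 = 107953.95 bits
ratio = original_size / compressed_size = 231072 / 107953.95 = 2.1405

Compression ratio = 2.1405


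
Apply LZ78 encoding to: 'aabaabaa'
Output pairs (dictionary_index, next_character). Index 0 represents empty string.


LZ78 encoding steps:
Dictionary: {0: ''}
Step 1: w='' (idx 0), next='a' -> output (0, 'a'), add 'a' as idx 1
Step 2: w='a' (idx 1), next='b' -> output (1, 'b'), add 'ab' as idx 2
Step 3: w='a' (idx 1), next='a' -> output (1, 'a'), add 'aa' as idx 3
Step 4: w='' (idx 0), next='b' -> output (0, 'b'), add 'b' as idx 4
Step 5: w='aa' (idx 3), end of input -> output (3, '')


Encoded: [(0, 'a'), (1, 'b'), (1, 'a'), (0, 'b'), (3, '')]


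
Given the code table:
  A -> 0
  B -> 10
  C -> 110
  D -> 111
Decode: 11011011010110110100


Decoding:
110 -> C
110 -> C
110 -> C
10 -> B
110 -> C
110 -> C
10 -> B
0 -> A


Result: CCCBCCBA


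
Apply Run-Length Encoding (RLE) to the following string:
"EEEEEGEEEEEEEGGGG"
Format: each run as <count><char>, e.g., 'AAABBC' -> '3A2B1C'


Scanning runs left to right:
  i=0: run of 'E' x 5 -> '5E'
  i=5: run of 'G' x 1 -> '1G'
  i=6: run of 'E' x 7 -> '7E'
  i=13: run of 'G' x 4 -> '4G'

RLE = 5E1G7E4G


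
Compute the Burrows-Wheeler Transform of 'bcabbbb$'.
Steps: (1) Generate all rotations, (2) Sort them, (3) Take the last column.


Rotations (sorted):
  0: $bcabbbb -> last char: b
  1: abbbb$bc -> last char: c
  2: b$bcabbb -> last char: b
  3: bb$bcabb -> last char: b
  4: bbb$bcab -> last char: b
  5: bbbb$bca -> last char: a
  6: bcabbbb$ -> last char: $
  7: cabbbb$b -> last char: b


BWT = bcbbba$b


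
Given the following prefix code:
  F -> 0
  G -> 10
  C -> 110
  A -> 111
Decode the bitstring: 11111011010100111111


Decoding step by step:
Bits 111 -> A
Bits 110 -> C
Bits 110 -> C
Bits 10 -> G
Bits 10 -> G
Bits 0 -> F
Bits 111 -> A
Bits 111 -> A


Decoded message: ACCGGFAA


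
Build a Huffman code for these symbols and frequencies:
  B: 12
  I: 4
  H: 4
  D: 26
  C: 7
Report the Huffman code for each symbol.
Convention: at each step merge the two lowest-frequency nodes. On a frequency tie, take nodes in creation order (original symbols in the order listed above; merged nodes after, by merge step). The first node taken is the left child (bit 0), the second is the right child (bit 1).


Huffman tree construction:
Step 1: Merge I(4) + H(4) = 8
Step 2: Merge C(7) + (I+H)(8) = 15
Step 3: Merge B(12) + (C+(I+H))(15) = 27
Step 4: Merge D(26) + (B+(C+(I+H)))(27) = 53
Read each symbol's code off the tree from the root (left child = 0, right child = 1).

Codes:
  B: 10 (length 2)
  I: 1110 (length 4)
  H: 1111 (length 4)
  D: 0 (length 1)
  C: 110 (length 3)
Average code length: 103/53 = 1.9434 bits/symbol


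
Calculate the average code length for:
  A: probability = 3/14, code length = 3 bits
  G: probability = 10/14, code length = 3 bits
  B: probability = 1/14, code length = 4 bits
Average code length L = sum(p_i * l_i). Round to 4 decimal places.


Weighted contributions p_i * l_i:
  A: (3/14) * 3 = 9/14
  G: (10/14) * 3 = 30/14
  B: (1/14) * 4 = 4/14
Sum = (9 + 30 + 4)/14 = 43/14

L = 43/14 = 3.0714 bits/symbol


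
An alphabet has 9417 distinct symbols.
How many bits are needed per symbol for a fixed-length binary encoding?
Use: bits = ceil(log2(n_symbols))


log2(9417) = 13.2011
Bracket: 2^13 = 8192 < 9417 <= 2^14 = 16384
So ceil(log2(9417)) = 14

bits = ceil(log2(9417)) = ceil(13.2011) = 14 bits


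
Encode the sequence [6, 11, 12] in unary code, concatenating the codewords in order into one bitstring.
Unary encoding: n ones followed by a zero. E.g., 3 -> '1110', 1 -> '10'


Encode each number as n ones followed by a terminating 0:
  6 -> 1111110 (7 bits)
  11 -> 111111111110 (12 bits)
  12 -> 1111111111110 (13 bits)
Total length = 7 + 12 + 13 = 32 bits.

Unary([6, 11, 12]) = 11111101111111111101111111111110 (32 bits)


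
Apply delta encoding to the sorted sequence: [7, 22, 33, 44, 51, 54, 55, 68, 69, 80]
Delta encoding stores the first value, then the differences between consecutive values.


First value: 7
Deltas:
  22 - 7 = 15
  33 - 22 = 11
  44 - 33 = 11
  51 - 44 = 7
  54 - 51 = 3
  55 - 54 = 1
  68 - 55 = 13
  69 - 68 = 1
  80 - 69 = 11


Delta encoded: [7, 15, 11, 11, 7, 3, 1, 13, 1, 11]


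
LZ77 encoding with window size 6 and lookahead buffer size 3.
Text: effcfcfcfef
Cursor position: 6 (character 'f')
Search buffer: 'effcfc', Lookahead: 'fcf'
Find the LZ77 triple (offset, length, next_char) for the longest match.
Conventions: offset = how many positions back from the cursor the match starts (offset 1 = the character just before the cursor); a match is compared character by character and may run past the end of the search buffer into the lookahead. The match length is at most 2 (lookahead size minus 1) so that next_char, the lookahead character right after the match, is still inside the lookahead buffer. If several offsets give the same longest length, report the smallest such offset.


Try each offset into the search buffer:
  offset=1 (pos 5, char 'c'): match length 0
  offset=2 (pos 4, char 'f'): match length 2
  offset=3 (pos 3, char 'c'): match length 0
  offset=4 (pos 2, char 'f'): match length 2
  offset=5 (pos 1, char 'f'): match length 1
  offset=6 (pos 0, char 'e'): match length 0
Longest match has length 2, found at offsets 2, 4; take the smallest, offset 2.
next_char = character at position 6 + 2 = 8 -> 'f'

Best match: offset=2, length=2 (matching 'fc' starting at position 4)
LZ77 triple: (2, 2, 'f')


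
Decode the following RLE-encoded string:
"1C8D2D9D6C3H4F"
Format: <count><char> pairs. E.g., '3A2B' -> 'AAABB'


Expanding each <count><char> pair:
  1C -> 'C'
  8D -> 'DDDDDDDD'
  2D -> 'DD'
  9D -> 'DDDDDDDDD'
  6C -> 'CCCCCC'
  3H -> 'HHH'
  4F -> 'FFFF'

Decoded = CDDDDDDDDDDDDDDDDDDDCCCCCCHHHFFFF


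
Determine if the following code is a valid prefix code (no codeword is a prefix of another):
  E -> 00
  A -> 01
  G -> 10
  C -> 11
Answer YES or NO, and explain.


Checking each pair (does one codeword prefix another?):
  E='00' vs A='01': no prefix
  E='00' vs G='10': no prefix
  E='00' vs C='11': no prefix
  A='01' vs E='00': no prefix
  A='01' vs G='10': no prefix
  A='01' vs C='11': no prefix
  G='10' vs E='00': no prefix
  G='10' vs A='01': no prefix
  G='10' vs C='11': no prefix
  C='11' vs E='00': no prefix
  C='11' vs A='01': no prefix
  C='11' vs G='10': no prefix
No violation found over all pairs.

YES -- this is a valid prefix code. No codeword is a prefix of any other codeword.


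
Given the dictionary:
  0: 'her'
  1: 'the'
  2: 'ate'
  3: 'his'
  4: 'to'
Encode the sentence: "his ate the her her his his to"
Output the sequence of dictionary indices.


Look up each word in the dictionary:
  'his' -> 3
  'ate' -> 2
  'the' -> 1
  'her' -> 0
  'her' -> 0
  'his' -> 3
  'his' -> 3
  'to' -> 4

Encoded: [3, 2, 1, 0, 0, 3, 3, 4]


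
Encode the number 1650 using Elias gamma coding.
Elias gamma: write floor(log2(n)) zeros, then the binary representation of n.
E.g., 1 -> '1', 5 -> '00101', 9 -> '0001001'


num_bits = floor(log2(1650)) + 1 = 11
leading_zeros = num_bits - 1 = 10
binary(1650) = 11001110010

Elias gamma(1650) = '0000000000' + '11001110010' = 000000000011001110010 (21 bits)


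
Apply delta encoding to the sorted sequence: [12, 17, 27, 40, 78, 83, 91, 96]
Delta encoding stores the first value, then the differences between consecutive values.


First value: 12
Deltas:
  17 - 12 = 5
  27 - 17 = 10
  40 - 27 = 13
  78 - 40 = 38
  83 - 78 = 5
  91 - 83 = 8
  96 - 91 = 5


Delta encoded: [12, 5, 10, 13, 38, 5, 8, 5]


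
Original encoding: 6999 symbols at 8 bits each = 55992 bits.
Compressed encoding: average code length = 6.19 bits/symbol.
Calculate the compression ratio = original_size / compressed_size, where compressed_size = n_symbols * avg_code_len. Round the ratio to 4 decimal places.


original_size = n_symbols * orig_bits = 6999 * 8 = 55992 bits
compressed_size = n_symbols * avg_code_len = 6999 * 6.19 = 43323.81 bits
ratio = original_size / compressed_size = 55992 / 43323.81 = 1.2924

Compression ratio = 1.2924


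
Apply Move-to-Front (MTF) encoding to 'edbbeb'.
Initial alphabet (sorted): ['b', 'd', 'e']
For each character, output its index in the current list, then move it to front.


MTF encoding:
'e': index 2 in ['b', 'd', 'e'] -> ['e', 'b', 'd']
'd': index 2 in ['e', 'b', 'd'] -> ['d', 'e', 'b']
'b': index 2 in ['d', 'e', 'b'] -> ['b', 'd', 'e']
'b': index 0 in ['b', 'd', 'e'] -> ['b', 'd', 'e']
'e': index 2 in ['b', 'd', 'e'] -> ['e', 'b', 'd']
'b': index 1 in ['e', 'b', 'd'] -> ['b', 'e', 'd']


Output: [2, 2, 2, 0, 2, 1]


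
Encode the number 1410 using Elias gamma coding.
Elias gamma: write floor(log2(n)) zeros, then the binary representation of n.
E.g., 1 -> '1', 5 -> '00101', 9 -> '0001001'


num_bits = floor(log2(1410)) + 1 = 11
leading_zeros = num_bits - 1 = 10
binary(1410) = 10110000010

Elias gamma(1410) = '0000000000' + '10110000010' = 000000000010110000010 (21 bits)


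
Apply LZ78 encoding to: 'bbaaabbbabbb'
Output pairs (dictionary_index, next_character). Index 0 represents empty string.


LZ78 encoding steps:
Dictionary: {0: ''}
Step 1: w='' (idx 0), next='b' -> output (0, 'b'), add 'b' as idx 1
Step 2: w='b' (idx 1), next='a' -> output (1, 'a'), add 'ba' as idx 2
Step 3: w='' (idx 0), next='a' -> output (0, 'a'), add 'a' as idx 3
Step 4: w='a' (idx 3), next='b' -> output (3, 'b'), add 'ab' as idx 4
Step 5: w='b' (idx 1), next='b' -> output (1, 'b'), add 'bb' as idx 5
Step 6: w='ab' (idx 4), next='b' -> output (4, 'b'), add 'abb' as idx 6
Step 7: w='b' (idx 1), end of input -> output (1, '')


Encoded: [(0, 'b'), (1, 'a'), (0, 'a'), (3, 'b'), (1, 'b'), (4, 'b'), (1, '')]


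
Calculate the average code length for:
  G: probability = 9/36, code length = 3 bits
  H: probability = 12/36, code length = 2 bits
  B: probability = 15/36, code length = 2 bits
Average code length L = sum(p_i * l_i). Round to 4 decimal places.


Weighted contributions p_i * l_i:
  G: (9/36) * 3 = 27/36
  H: (12/36) * 2 = 24/36
  B: (15/36) * 2 = 30/36
Sum = (27 + 24 + 30)/36 = 81/36

L = 81/36 = 2.2500 bits/symbol


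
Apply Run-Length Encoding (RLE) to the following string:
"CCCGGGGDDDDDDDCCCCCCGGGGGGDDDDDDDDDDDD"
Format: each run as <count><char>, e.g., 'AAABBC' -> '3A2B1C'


Scanning runs left to right:
  i=0: run of 'C' x 3 -> '3C'
  i=3: run of 'G' x 4 -> '4G'
  i=7: run of 'D' x 7 -> '7D'
  i=14: run of 'C' x 6 -> '6C'
  i=20: run of 'G' x 6 -> '6G'
  i=26: run of 'D' x 12 -> '12D'

RLE = 3C4G7D6C6G12D


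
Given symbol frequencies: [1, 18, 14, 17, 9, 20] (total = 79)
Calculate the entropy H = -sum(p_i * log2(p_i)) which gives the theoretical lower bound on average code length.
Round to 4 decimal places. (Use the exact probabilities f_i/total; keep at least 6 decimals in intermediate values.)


Per-symbol terms -p_i * log2(p_i) with p_i = f_i/79:
  p = 1/79 = 0.012658: log2(p) = -6.303781, -p*log2(p) = 0.079795
  p = 18/79 = 0.227848: log2(p) = -2.133856, -p*log2(p) = 0.486195
  p = 14/79 = 0.177215: log2(p) = -2.496426, -p*log2(p) = 0.442405
  p = 17/79 = 0.215190: log2(p) = -2.216318, -p*log2(p) = 0.476929
  p = 9/79 = 0.113924: log2(p) = -3.133856, -p*log2(p) = 0.357022
  p = 20/79 = 0.253165: log2(p) = -1.981853, -p*log2(p) = 0.501735
H = 0.079795 + 0.486195 + 0.442405 + 0.476929 + 0.357022 + 0.501735 = 2.344081

H = 2.3441 bits/symbol


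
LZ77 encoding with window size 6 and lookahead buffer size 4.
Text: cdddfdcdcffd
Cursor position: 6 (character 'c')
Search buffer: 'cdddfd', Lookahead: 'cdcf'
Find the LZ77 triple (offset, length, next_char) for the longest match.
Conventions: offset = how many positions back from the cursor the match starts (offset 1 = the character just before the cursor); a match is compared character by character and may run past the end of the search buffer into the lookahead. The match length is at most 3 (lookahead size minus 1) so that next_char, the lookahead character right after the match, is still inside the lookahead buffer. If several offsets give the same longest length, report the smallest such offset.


Try each offset into the search buffer:
  offset=1 (pos 5, char 'd'): match length 0
  offset=2 (pos 4, char 'f'): match length 0
  offset=3 (pos 3, char 'd'): match length 0
  offset=4 (pos 2, char 'd'): match length 0
  offset=5 (pos 1, char 'd'): match length 0
  offset=6 (pos 0, char 'c'): match length 2
Longest match has length 2 at offset 6.
next_char = character at position 6 + 2 = 8 -> 'c'

Best match: offset=6, length=2 (matching 'cd' starting at position 0)
LZ77 triple: (6, 2, 'c')


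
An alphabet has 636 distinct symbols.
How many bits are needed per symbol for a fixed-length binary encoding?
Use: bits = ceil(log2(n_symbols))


log2(636) = 9.3129
Bracket: 2^9 = 512 < 636 <= 2^10 = 1024
So ceil(log2(636)) = 10

bits = ceil(log2(636)) = ceil(9.3129) = 10 bits


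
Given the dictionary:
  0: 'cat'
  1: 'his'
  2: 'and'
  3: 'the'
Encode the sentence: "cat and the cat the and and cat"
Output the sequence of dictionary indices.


Look up each word in the dictionary:
  'cat' -> 0
  'and' -> 2
  'the' -> 3
  'cat' -> 0
  'the' -> 3
  'and' -> 2
  'and' -> 2
  'cat' -> 0

Encoded: [0, 2, 3, 0, 3, 2, 2, 0]


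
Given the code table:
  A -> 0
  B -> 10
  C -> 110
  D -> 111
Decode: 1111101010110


Decoding:
111 -> D
110 -> C
10 -> B
10 -> B
110 -> C


Result: DCBBC


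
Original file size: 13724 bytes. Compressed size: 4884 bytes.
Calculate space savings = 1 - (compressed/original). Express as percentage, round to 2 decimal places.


ratio = compressed/original = 4884/13724 = 0.355873
savings = 1 - ratio = 1 - 0.355873 = 0.644127
as a percentage: 0.644127 * 100 = 64.41%

Space savings = 1 - 4884/13724 = 64.41%


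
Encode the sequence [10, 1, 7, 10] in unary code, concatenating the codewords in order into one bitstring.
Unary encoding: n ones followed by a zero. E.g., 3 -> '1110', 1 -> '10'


Encode each number as n ones followed by a terminating 0:
  10 -> 11111111110 (11 bits)
  1 -> 10 (2 bits)
  7 -> 11111110 (8 bits)
  10 -> 11111111110 (11 bits)
Total length = 11 + 2 + 8 + 11 = 32 bits.

Unary([10, 1, 7, 10]) = 11111111110101111111011111111110 (32 bits)


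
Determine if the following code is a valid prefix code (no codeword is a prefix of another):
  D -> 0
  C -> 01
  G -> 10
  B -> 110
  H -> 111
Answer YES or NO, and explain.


Checking each pair (does one codeword prefix another?):
  D='0' vs C='01': prefix -- VIOLATION

NO -- this is NOT a valid prefix code. D (0) is a prefix of C (01).


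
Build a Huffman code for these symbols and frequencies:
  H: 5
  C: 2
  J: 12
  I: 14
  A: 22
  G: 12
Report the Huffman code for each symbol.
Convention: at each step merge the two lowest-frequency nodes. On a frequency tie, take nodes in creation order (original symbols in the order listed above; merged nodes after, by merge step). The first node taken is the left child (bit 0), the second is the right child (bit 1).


Huffman tree construction:
Step 1: Merge C(2) + H(5) = 7
Step 2: Merge (C+H)(7) + J(12) = 19
Step 3: Merge G(12) + I(14) = 26
Step 4: Merge ((C+H)+J)(19) + A(22) = 41
Step 5: Merge (G+I)(26) + (((C+H)+J)+A)(41) = 67
Read each symbol's code off the tree from the root (left child = 0, right child = 1).

Codes:
  H: 1001 (length 4)
  C: 1000 (length 4)
  J: 101 (length 3)
  I: 01 (length 2)
  A: 11 (length 2)
  G: 00 (length 2)
Average code length: 160/67 = 2.3881 bits/symbol


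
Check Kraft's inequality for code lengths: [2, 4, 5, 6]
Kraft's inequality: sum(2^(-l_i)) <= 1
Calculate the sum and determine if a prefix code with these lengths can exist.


Sum = 2^(-2) + 2^(-4) + 2^(-5) + 2^(-6)
    = 0.25 + 0.0625 + 0.03125 + 0.015625
    = 23/64 = 0.359375
Since 0.359375 <= 1, Kraft's inequality IS satisfied.
A prefix code with these lengths CAN exist.

Kraft sum = 0.359375. Satisfied.


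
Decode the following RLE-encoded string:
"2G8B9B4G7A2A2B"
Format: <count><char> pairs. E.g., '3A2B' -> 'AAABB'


Expanding each <count><char> pair:
  2G -> 'GG'
  8B -> 'BBBBBBBB'
  9B -> 'BBBBBBBBB'
  4G -> 'GGGG'
  7A -> 'AAAAAAA'
  2A -> 'AA'
  2B -> 'BB'

Decoded = GGBBBBBBBBBBBBBBBBBGGGGAAAAAAAAABB


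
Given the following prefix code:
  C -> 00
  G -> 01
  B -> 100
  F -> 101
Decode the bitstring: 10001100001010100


Decoding step by step:
Bits 100 -> B
Bits 01 -> G
Bits 100 -> B
Bits 00 -> C
Bits 101 -> F
Bits 01 -> G
Bits 00 -> C


Decoded message: BGBCFGC


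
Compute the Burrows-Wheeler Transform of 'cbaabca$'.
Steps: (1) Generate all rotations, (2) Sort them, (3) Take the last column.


Rotations (sorted):
  0: $cbaabca -> last char: a
  1: a$cbaabc -> last char: c
  2: aabca$cb -> last char: b
  3: abca$cba -> last char: a
  4: baabca$c -> last char: c
  5: bca$cbaa -> last char: a
  6: ca$cbaab -> last char: b
  7: cbaabca$ -> last char: $


BWT = acbacab$


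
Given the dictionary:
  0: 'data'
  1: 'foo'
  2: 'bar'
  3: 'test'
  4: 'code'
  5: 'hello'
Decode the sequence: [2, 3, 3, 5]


Look up each index in the dictionary:
  2 -> 'bar'
  3 -> 'test'
  3 -> 'test'
  5 -> 'hello'

Decoded: "bar test test hello"


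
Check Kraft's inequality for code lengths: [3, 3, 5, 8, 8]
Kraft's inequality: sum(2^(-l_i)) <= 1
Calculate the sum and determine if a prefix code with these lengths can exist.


Sum = 2^(-3) + 2^(-3) + 2^(-5) + 2^(-8) + 2^(-8)
    = 0.125 + 0.125 + 0.03125 + 0.00390625 + 0.00390625
    = 74/256 = 0.2890625
Since 0.2890625 <= 1, Kraft's inequality IS satisfied.
A prefix code with these lengths CAN exist.

Kraft sum = 0.2890625. Satisfied.


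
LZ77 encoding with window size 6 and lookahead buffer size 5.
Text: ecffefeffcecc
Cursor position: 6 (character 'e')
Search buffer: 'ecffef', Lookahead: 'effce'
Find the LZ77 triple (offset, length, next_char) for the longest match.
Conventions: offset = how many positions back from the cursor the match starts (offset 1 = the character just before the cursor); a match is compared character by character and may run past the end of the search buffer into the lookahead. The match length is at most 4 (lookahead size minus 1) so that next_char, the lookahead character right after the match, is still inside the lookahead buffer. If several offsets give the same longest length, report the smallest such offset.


Try each offset into the search buffer:
  offset=1 (pos 5, char 'f'): match length 0
  offset=2 (pos 4, char 'e'): match length 2
  offset=3 (pos 3, char 'f'): match length 0
  offset=4 (pos 2, char 'f'): match length 0
  offset=5 (pos 1, char 'c'): match length 0
  offset=6 (pos 0, char 'e'): match length 1
Longest match has length 2 at offset 2.
next_char = character at position 6 + 2 = 8 -> 'f'

Best match: offset=2, length=2 (matching 'ef' starting at position 4)
LZ77 triple: (2, 2, 'f')


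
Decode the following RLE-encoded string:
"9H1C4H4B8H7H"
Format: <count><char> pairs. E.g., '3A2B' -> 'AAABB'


Expanding each <count><char> pair:
  9H -> 'HHHHHHHHH'
  1C -> 'C'
  4H -> 'HHHH'
  4B -> 'BBBB'
  8H -> 'HHHHHHHH'
  7H -> 'HHHHHHH'

Decoded = HHHHHHHHHCHHHHBBBBHHHHHHHHHHHHHHH


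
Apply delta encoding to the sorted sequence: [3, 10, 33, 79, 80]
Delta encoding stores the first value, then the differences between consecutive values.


First value: 3
Deltas:
  10 - 3 = 7
  33 - 10 = 23
  79 - 33 = 46
  80 - 79 = 1


Delta encoded: [3, 7, 23, 46, 1]


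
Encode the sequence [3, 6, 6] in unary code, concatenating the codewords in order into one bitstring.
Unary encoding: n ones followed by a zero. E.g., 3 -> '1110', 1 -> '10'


Encode each number as n ones followed by a terminating 0:
  3 -> 1110 (4 bits)
  6 -> 1111110 (7 bits)
  6 -> 1111110 (7 bits)
Total length = 4 + 7 + 7 = 18 bits.

Unary([3, 6, 6]) = 111011111101111110 (18 bits)


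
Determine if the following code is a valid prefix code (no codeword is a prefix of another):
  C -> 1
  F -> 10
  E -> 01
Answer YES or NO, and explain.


Checking each pair (does one codeword prefix another?):
  C='1' vs F='10': prefix -- VIOLATION

NO -- this is NOT a valid prefix code. C (1) is a prefix of F (10).


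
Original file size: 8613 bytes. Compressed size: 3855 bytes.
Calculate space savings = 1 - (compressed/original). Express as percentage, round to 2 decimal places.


ratio = compressed/original = 3855/8613 = 0.447579
savings = 1 - ratio = 1 - 0.447579 = 0.552421
as a percentage: 0.552421 * 100 = 55.24%

Space savings = 1 - 3855/8613 = 55.24%


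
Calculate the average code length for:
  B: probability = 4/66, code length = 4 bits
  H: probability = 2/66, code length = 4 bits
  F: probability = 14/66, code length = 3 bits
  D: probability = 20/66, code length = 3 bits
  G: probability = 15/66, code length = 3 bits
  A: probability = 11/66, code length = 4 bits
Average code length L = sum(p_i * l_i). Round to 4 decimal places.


Weighted contributions p_i * l_i:
  B: (4/66) * 4 = 16/66
  H: (2/66) * 4 = 8/66
  F: (14/66) * 3 = 42/66
  D: (20/66) * 3 = 60/66
  G: (15/66) * 3 = 45/66
  A: (11/66) * 4 = 44/66
Sum = (16 + 8 + 42 + 60 + 45 + 44)/66 = 215/66

L = 215/66 = 3.2576 bits/symbol


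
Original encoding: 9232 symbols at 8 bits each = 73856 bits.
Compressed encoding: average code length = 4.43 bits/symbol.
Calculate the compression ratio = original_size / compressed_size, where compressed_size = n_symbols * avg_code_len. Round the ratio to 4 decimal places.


original_size = n_symbols * orig_bits = 9232 * 8 = 73856 bits
compressed_size = n_symbols * avg_code_len = 9232 * 4.43 = 40897.76 bits
ratio = original_size / compressed_size = 73856 / 40897.76 = 1.8059

Compression ratio = 1.8059


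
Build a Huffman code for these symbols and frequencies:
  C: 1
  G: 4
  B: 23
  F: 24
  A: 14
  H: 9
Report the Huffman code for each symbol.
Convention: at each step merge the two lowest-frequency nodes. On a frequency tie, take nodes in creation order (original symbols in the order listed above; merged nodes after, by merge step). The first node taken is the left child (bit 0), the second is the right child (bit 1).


Huffman tree construction:
Step 1: Merge C(1) + G(4) = 5
Step 2: Merge (C+G)(5) + H(9) = 14
Step 3: Merge A(14) + ((C+G)+H)(14) = 28
Step 4: Merge B(23) + F(24) = 47
Step 5: Merge (A+((C+G)+H))(28) + (B+F)(47) = 75
Read each symbol's code off the tree from the root (left child = 0, right child = 1).

Codes:
  C: 0100 (length 4)
  G: 0101 (length 4)
  B: 10 (length 2)
  F: 11 (length 2)
  A: 00 (length 2)
  H: 011 (length 3)
Average code length: 169/75 = 2.2533 bits/symbol


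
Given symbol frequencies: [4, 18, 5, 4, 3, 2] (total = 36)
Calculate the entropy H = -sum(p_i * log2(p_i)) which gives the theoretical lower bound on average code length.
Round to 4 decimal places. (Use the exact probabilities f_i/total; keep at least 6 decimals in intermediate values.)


Per-symbol terms -p_i * log2(p_i) with p_i = f_i/36:
  p = 4/36 = 0.111111: log2(p) = -3.169925, -p*log2(p) = 0.352214
  p = 18/36 = 0.500000: log2(p) = -1.000000, -p*log2(p) = 0.500000
  p = 5/36 = 0.138889: log2(p) = -2.847997, -p*log2(p) = 0.395555
  p = 4/36 = 0.111111: log2(p) = -3.169925, -p*log2(p) = 0.352214
  p = 3/36 = 0.083333: log2(p) = -3.584963, -p*log2(p) = 0.298747
  p = 2/36 = 0.055556: log2(p) = -4.169925, -p*log2(p) = 0.231663
H = 0.352214 + 0.500000 + 0.395555 + 0.352214 + 0.298747 + 0.231663 = 2.130393

H = 2.1304 bits/symbol


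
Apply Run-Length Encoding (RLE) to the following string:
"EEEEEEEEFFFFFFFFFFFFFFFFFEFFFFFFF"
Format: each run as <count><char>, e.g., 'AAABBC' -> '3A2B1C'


Scanning runs left to right:
  i=0: run of 'E' x 8 -> '8E'
  i=8: run of 'F' x 17 -> '17F'
  i=25: run of 'E' x 1 -> '1E'
  i=26: run of 'F' x 7 -> '7F'

RLE = 8E17F1E7F


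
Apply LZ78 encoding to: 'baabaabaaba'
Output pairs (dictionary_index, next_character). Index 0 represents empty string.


LZ78 encoding steps:
Dictionary: {0: ''}
Step 1: w='' (idx 0), next='b' -> output (0, 'b'), add 'b' as idx 1
Step 2: w='' (idx 0), next='a' -> output (0, 'a'), add 'a' as idx 2
Step 3: w='a' (idx 2), next='b' -> output (2, 'b'), add 'ab' as idx 3
Step 4: w='a' (idx 2), next='a' -> output (2, 'a'), add 'aa' as idx 4
Step 5: w='b' (idx 1), next='a' -> output (1, 'a'), add 'ba' as idx 5
Step 6: w='ab' (idx 3), next='a' -> output (3, 'a'), add 'aba' as idx 6


Encoded: [(0, 'b'), (0, 'a'), (2, 'b'), (2, 'a'), (1, 'a'), (3, 'a')]


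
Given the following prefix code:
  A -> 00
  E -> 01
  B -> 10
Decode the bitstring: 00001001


Decoding step by step:
Bits 00 -> A
Bits 00 -> A
Bits 10 -> B
Bits 01 -> E


Decoded message: AABE


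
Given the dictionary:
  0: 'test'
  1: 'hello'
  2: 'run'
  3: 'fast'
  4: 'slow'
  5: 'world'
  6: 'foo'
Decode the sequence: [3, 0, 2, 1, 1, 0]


Look up each index in the dictionary:
  3 -> 'fast'
  0 -> 'test'
  2 -> 'run'
  1 -> 'hello'
  1 -> 'hello'
  0 -> 'test'

Decoded: "fast test run hello hello test"


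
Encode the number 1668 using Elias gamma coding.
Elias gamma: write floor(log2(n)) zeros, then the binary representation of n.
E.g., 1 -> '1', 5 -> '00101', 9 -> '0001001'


num_bits = floor(log2(1668)) + 1 = 11
leading_zeros = num_bits - 1 = 10
binary(1668) = 11010000100

Elias gamma(1668) = '0000000000' + '11010000100' = 000000000011010000100 (21 bits)


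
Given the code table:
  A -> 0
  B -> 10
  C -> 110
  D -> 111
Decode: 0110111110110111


Decoding:
0 -> A
110 -> C
111 -> D
110 -> C
110 -> C
111 -> D


Result: ACDCCD


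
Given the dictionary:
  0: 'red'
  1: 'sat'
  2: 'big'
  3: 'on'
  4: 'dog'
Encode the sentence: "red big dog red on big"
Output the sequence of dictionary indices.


Look up each word in the dictionary:
  'red' -> 0
  'big' -> 2
  'dog' -> 4
  'red' -> 0
  'on' -> 3
  'big' -> 2

Encoded: [0, 2, 4, 0, 3, 2]


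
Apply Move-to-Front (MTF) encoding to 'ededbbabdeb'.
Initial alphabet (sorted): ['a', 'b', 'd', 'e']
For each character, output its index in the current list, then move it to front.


MTF encoding:
'e': index 3 in ['a', 'b', 'd', 'e'] -> ['e', 'a', 'b', 'd']
'd': index 3 in ['e', 'a', 'b', 'd'] -> ['d', 'e', 'a', 'b']
'e': index 1 in ['d', 'e', 'a', 'b'] -> ['e', 'd', 'a', 'b']
'd': index 1 in ['e', 'd', 'a', 'b'] -> ['d', 'e', 'a', 'b']
'b': index 3 in ['d', 'e', 'a', 'b'] -> ['b', 'd', 'e', 'a']
'b': index 0 in ['b', 'd', 'e', 'a'] -> ['b', 'd', 'e', 'a']
'a': index 3 in ['b', 'd', 'e', 'a'] -> ['a', 'b', 'd', 'e']
'b': index 1 in ['a', 'b', 'd', 'e'] -> ['b', 'a', 'd', 'e']
'd': index 2 in ['b', 'a', 'd', 'e'] -> ['d', 'b', 'a', 'e']
'e': index 3 in ['d', 'b', 'a', 'e'] -> ['e', 'd', 'b', 'a']
'b': index 2 in ['e', 'd', 'b', 'a'] -> ['b', 'e', 'd', 'a']


Output: [3, 3, 1, 1, 3, 0, 3, 1, 2, 3, 2]


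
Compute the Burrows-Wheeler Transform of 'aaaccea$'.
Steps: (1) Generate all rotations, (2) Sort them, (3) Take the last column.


Rotations (sorted):
  0: $aaaccea -> last char: a
  1: a$aaacce -> last char: e
  2: aaaccea$ -> last char: $
  3: aaccea$a -> last char: a
  4: accea$aa -> last char: a
  5: ccea$aaa -> last char: a
  6: cea$aaac -> last char: c
  7: ea$aaacc -> last char: c


BWT = ae$aaacc


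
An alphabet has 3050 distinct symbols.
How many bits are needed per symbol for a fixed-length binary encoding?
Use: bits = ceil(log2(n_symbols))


log2(3050) = 11.5746
Bracket: 2^11 = 2048 < 3050 <= 2^12 = 4096
So ceil(log2(3050)) = 12

bits = ceil(log2(3050)) = ceil(11.5746) = 12 bits


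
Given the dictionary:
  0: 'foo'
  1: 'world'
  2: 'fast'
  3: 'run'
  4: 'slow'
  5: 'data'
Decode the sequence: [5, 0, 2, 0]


Look up each index in the dictionary:
  5 -> 'data'
  0 -> 'foo'
  2 -> 'fast'
  0 -> 'foo'

Decoded: "data foo fast foo"


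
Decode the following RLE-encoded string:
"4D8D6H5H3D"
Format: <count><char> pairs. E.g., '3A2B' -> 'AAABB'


Expanding each <count><char> pair:
  4D -> 'DDDD'
  8D -> 'DDDDDDDD'
  6H -> 'HHHHHH'
  5H -> 'HHHHH'
  3D -> 'DDD'

Decoded = DDDDDDDDDDDDHHHHHHHHHHHDDD


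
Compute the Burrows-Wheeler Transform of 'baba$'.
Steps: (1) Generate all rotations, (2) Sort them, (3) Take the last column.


Rotations (sorted):
  0: $baba -> last char: a
  1: a$bab -> last char: b
  2: aba$b -> last char: b
  3: ba$ba -> last char: a
  4: baba$ -> last char: $


BWT = abba$


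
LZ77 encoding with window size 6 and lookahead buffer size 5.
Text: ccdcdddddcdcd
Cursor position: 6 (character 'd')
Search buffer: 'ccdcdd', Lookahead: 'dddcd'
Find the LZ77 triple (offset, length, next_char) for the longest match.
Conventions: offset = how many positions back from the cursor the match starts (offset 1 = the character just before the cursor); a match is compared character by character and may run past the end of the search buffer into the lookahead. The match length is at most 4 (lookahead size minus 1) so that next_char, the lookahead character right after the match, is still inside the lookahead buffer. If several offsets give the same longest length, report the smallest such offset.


Try each offset into the search buffer:
  offset=1 (pos 5, char 'd'): match length 3
  offset=2 (pos 4, char 'd'): match length 3
  offset=3 (pos 3, char 'c'): match length 0
  offset=4 (pos 2, char 'd'): match length 1
  offset=5 (pos 1, char 'c'): match length 0
  offset=6 (pos 0, char 'c'): match length 0
Longest match has length 3, found at offsets 1, 2; take the smallest, offset 1.
next_char = character at position 6 + 3 = 9 -> 'c'

Best match: offset=1, length=3 (matching 'ddd' starting at position 5)
LZ77 triple: (1, 3, 'c')
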